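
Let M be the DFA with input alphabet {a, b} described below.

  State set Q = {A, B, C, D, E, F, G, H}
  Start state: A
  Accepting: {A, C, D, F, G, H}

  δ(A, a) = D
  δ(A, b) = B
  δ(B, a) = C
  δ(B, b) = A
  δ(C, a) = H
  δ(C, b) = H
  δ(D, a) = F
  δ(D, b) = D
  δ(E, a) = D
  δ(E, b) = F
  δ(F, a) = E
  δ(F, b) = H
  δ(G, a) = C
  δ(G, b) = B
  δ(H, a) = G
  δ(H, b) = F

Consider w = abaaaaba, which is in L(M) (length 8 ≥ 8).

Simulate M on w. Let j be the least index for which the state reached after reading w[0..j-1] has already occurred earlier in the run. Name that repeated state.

D

Run of M on w = a b a a a a b a:
  step 0: A  (start)
  step 1: D  (read a: A→D)
  step 2: D  (read b: D→D)   ← first repeat (D seen earlier)
  step 3: F  (read a: D→F)
  step 4: E  (read a: F→E)
  step 5: D  (read a: E→D)
  step 6: F  (read a: D→F)
  step 7: H  (read b: F→H)
  step 8: G  (read a: H→G)

The earliest repeat is at step j = 2: M is in D, which it already visited at step i = 1.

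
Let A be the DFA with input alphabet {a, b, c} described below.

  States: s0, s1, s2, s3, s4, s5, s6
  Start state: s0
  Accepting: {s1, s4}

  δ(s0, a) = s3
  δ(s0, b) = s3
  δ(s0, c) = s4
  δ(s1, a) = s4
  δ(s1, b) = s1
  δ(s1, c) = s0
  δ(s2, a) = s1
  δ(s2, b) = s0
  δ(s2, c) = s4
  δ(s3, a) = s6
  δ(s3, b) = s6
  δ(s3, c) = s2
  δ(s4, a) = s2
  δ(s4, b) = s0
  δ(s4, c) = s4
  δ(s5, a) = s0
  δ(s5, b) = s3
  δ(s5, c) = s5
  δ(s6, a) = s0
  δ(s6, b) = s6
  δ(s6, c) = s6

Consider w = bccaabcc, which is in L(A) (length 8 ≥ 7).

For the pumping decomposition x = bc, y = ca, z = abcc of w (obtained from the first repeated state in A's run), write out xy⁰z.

bcabcc

xy⁰z = xz = bc·abcc = bcabcc.
Reading y = ca takes A from s2 back to s2, so after x the machine is still in s2, and z then leads to the accepting state s4. Hence bcabcc ∈ L(A).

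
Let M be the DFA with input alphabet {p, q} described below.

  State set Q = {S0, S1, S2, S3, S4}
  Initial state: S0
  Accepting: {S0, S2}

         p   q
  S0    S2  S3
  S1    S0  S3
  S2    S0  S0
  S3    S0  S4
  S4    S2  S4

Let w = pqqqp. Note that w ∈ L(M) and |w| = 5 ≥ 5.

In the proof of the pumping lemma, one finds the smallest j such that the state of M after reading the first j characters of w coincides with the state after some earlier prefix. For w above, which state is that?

State sequence: S0 -p-> S2 -q-> S0 -q-> S3 -q-> S4 -p-> S2
First repeat at step 2: S0 was already visited.

The earliest repeat is at step j = 2: M is in S0, which it already visited at step i = 0.

S0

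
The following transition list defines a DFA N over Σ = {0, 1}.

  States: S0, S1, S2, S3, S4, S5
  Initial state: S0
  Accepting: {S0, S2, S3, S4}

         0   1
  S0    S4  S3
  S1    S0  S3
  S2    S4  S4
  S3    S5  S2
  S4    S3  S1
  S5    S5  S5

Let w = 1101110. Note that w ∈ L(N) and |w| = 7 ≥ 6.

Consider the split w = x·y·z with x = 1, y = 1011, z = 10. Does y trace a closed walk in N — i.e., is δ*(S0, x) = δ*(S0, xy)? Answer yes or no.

yes

State sequence: S0 -1-> S3 -1-> S2 -0-> S4 -1-> S1 -1-> S3

After x (step 1): S3. After xy (step 5): S3.
They match, so y = 1011 drives N around a cycle from S3 back to itself; pumping y any number of times keeps N in S3 before reading z, and xyⁱz ∈ L(N) for every i ≥ 0.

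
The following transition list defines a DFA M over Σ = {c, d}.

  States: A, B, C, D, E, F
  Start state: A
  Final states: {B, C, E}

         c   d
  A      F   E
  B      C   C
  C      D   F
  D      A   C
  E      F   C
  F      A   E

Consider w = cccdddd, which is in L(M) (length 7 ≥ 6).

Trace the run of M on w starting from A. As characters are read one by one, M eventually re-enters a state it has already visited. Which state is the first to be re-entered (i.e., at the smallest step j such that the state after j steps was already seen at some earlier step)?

State sequence: A -c-> F -c-> A -c-> F -d-> E -d-> C -d-> F -d-> E
First repeat at step 2: A was already visited.

The earliest repeat is at step j = 2: M is in A, which it already visited at step i = 0.
The DFA has 6 states, so the proof of the pumping lemma guarantees a repeated state among the first 6+1 visited; the segment between the two visits is the pumpable y.

A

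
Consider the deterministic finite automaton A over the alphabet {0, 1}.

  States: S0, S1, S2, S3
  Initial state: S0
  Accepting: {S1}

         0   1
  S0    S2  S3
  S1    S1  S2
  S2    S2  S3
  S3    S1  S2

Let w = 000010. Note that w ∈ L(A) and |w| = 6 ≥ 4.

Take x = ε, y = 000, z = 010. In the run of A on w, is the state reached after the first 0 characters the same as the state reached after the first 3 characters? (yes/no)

State sequence: S0 -0-> S2 -0-> S2 -0-> S2

After x (step 0): S0. After xy (step 3): S2.
They differ (S0 ≠ S2), so y is not a cycle from the state after x; this split is not the one the pumping-lemma construction produces, and pumping y need not keep the string in L(A).

no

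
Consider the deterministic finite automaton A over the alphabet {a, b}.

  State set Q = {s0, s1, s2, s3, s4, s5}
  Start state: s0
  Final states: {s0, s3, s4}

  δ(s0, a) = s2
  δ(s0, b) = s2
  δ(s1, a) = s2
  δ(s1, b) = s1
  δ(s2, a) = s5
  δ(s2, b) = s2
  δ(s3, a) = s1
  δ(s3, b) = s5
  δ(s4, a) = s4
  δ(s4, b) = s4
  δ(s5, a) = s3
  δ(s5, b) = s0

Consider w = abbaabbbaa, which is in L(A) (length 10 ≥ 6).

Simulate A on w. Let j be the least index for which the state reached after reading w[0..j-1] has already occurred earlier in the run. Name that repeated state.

s2

State sequence: s0 -a-> s2 -b-> s2 -b-> s2 -a-> s5 -a-> s3 -b-> s5 -b-> s0 -b-> s2 -a-> s5 -a-> s3
First repeat at step 2: s2 was already visited.

The earliest repeat is at step j = 2: A is in s2, which it already visited at step i = 1.
The DFA has 6 states, so the proof of the pumping lemma guarantees a repeated state among the first 6+1 visited; the segment between the two visits is the pumpable y.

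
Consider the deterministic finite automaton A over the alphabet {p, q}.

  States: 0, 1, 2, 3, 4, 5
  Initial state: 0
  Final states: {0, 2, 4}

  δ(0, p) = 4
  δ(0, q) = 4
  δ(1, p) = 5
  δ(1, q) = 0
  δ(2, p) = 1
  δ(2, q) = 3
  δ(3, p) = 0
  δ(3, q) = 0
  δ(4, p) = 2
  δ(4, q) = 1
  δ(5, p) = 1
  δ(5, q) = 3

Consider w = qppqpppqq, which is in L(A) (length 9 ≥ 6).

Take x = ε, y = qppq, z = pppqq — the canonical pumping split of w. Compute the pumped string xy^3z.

qppqqppqqppqpppqq

xy^3z = ε·qppq·qppq·qppq·pppqq = qppqqppqqppqpppqq.
Reading y = qppq takes A from 0 back to 0, so after x·y·y·y the machine is still in 0, and z then leads to the accepting state 4. Hence qppqqppqqppqpppqq ∈ L(A).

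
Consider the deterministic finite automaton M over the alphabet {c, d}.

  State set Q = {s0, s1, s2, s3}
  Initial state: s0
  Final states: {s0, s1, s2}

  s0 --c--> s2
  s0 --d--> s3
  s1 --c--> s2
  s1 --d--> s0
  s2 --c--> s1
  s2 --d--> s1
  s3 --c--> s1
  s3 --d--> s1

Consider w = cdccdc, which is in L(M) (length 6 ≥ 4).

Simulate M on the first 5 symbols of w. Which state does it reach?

State sequence: s0 -c-> s2 -d-> s1 -c-> s2 -c-> s1 -d-> s0

After reading 5 characters, M is in state s0.

s0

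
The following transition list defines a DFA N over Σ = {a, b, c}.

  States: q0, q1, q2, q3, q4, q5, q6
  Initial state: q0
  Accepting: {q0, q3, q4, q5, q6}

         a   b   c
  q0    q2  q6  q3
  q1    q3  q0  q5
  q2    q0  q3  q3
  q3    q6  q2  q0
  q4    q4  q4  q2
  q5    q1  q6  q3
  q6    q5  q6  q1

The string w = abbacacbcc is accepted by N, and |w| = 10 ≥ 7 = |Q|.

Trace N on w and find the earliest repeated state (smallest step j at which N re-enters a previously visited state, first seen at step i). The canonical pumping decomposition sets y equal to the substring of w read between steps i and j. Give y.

Run of N on w = a b b a c a c b c c:
  step 0: q0  (start)
  step 1: q2  (read a: q0→q2)
  step 2: q3  (read b: q2→q3)
  step 3: q2  (read b: q3→q2)   ← first repeat (q2 seen earlier)
  step 4: q0  (read a: q2→q0)
  step 5: q3  (read c: q0→q3)
  step 6: q6  (read a: q3→q6)
  step 7: q1  (read c: q6→q1)
  step 8: q0  (read b: q1→q0)
  step 9: q3  (read c: q0→q3)
  step 10: q0  (read c: q3→q0)

So i = 1, j = 3, giving x = w[0:1] = a, y = w[1:3] = bb, z = w[3:10] = acacbcc.
Check: |xy| = 3 ≤ 7 and |y| = 2 ≥ 1. Reading y takes N from q2 back to q2, so every xyⁱz is accepted.

bb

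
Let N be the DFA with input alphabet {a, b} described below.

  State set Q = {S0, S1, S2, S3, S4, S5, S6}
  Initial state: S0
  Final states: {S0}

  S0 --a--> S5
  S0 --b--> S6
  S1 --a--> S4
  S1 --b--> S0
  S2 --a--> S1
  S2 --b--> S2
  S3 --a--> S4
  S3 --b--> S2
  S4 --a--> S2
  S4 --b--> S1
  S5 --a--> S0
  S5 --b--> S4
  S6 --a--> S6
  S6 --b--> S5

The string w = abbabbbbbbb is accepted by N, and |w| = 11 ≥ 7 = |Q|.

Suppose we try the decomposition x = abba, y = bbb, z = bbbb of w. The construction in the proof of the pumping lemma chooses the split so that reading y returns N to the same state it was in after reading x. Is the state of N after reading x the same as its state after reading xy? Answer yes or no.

State sequence: S0 -a-> S5 -b-> S4 -b-> S1 -a-> S4 -b-> S1 -b-> S0 -b-> S6

After x (step 4): S4. After xy (step 7): S6.
They differ (S4 ≠ S6), so y is not a cycle from the state after x; this split is not the one the pumping-lemma construction produces, and pumping y need not keep the string in L(N).

no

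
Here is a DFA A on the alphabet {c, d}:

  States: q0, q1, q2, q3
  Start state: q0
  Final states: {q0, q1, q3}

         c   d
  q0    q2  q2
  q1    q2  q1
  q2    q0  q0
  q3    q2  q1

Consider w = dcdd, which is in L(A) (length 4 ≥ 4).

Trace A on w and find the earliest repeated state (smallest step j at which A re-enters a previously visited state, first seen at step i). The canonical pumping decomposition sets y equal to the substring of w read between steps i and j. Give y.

Run of A on w = d c d d:
  step 0: q0  (start)
  step 1: q2  (read d: q0→q2)
  step 2: q0  (read c: q2→q0)   ← first repeat (q0 seen earlier)
  step 3: q2  (read d: q0→q2)
  step 4: q0  (read d: q2→q0)

So i = 0, j = 2, giving x = w[0:0] = ε, y = w[0:2] = dc, z = w[2:4] = dd.
Check: |xy| = 2 ≤ 4 and |y| = 2 ≥ 1. Reading y takes A from q0 back to q0, so every xyⁱz is accepted.

dc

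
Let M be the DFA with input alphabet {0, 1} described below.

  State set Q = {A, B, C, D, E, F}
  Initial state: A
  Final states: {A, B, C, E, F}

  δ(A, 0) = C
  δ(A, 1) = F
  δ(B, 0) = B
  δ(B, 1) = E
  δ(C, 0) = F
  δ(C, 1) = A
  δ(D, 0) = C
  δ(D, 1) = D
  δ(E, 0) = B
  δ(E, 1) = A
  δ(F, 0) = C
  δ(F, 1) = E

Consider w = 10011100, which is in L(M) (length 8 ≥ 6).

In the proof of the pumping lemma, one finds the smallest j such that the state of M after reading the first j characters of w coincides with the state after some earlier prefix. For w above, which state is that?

Run of M on w = 1 0 0 1 1 1 0 0:
  step 0: A  (start)
  step 1: F  (read 1: A→F)
  step 2: C  (read 0: F→C)
  step 3: F  (read 0: C→F)   ← first repeat (F seen earlier)
  step 4: E  (read 1: F→E)
  step 5: A  (read 1: E→A)
  step 6: F  (read 1: A→F)
  step 7: C  (read 0: F→C)
  step 8: F  (read 0: C→F)

The earliest repeat is at step j = 3: M is in F, which it already visited at step i = 1.
The DFA has 6 states, so the proof of the pumping lemma guarantees a repeated state among the first 6+1 visited; the segment between the two visits is the pumpable y.

F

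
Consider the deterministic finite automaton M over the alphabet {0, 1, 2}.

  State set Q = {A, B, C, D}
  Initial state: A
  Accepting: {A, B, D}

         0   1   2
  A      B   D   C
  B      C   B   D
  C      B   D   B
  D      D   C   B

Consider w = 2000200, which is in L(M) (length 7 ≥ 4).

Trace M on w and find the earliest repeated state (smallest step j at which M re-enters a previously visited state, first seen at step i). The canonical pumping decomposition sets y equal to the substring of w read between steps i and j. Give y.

State sequence: A -2-> C -0-> B -0-> C -0-> B -2-> D -0-> D -0-> D
First repeat at step 3: C was already visited.

So i = 1, j = 3, giving x = w[0:1] = 2, y = w[1:3] = 00, z = w[3:7] = 0200.
Check: |xy| = 3 ≤ 4 and |y| = 2 ≥ 1. Reading y takes M from C back to C, so every xyⁱz is accepted.
With |Q| = 4, pigeonhole forces a state repeat no later than step 4; the substring read between the first and second visits to that state can be pumped.

00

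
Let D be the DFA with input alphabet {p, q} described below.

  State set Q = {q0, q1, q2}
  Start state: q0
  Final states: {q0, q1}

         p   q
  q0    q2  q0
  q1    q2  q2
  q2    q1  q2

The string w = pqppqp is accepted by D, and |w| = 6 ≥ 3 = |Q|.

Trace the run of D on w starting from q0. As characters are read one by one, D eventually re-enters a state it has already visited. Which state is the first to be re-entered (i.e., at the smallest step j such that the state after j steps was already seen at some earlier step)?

q2

State sequence: q0 -p-> q2 -q-> q2 -p-> q1 -p-> q2 -q-> q2 -p-> q1
First repeat at step 2: q2 was already visited.

The earliest repeat is at step j = 2: D is in q2, which it already visited at step i = 1.
Pumping length from the standard proof: p = 3 (the number of states). The repeated state found above gives |xy| = j ≤ 3 and |y| = j − i ≥ 1.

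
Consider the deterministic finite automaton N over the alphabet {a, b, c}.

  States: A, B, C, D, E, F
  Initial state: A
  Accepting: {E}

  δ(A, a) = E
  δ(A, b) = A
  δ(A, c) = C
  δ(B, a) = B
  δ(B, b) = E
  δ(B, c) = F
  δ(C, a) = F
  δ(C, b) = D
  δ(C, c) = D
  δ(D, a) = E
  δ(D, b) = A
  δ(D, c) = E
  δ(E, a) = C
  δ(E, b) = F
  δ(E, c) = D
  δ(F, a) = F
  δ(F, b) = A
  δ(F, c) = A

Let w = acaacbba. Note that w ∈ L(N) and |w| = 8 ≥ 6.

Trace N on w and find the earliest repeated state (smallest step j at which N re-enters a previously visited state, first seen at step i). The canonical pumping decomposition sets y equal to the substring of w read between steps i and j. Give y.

ca

Run of N on w = a c a a c b b a:
  step 0: A  (start)
  step 1: E  (read a: A→E)
  step 2: D  (read c: E→D)
  step 3: E  (read a: D→E)   ← first repeat (E seen earlier)
  step 4: C  (read a: E→C)
  step 5: D  (read c: C→D)
  step 6: A  (read b: D→A)
  step 7: A  (read b: A→A)
  step 8: E  (read a: A→E)

So i = 1, j = 3, giving x = w[0:1] = a, y = w[1:3] = ca, z = w[3:8] = acbba.
Check: |xy| = 3 ≤ 6 and |y| = 2 ≥ 1. Reading y takes N from E back to E, so every xyⁱz is accepted.
Pumping length from the standard proof: p = 6 (the number of states). The repeated state found above gives |xy| = j ≤ 6 and |y| = j − i ≥ 1.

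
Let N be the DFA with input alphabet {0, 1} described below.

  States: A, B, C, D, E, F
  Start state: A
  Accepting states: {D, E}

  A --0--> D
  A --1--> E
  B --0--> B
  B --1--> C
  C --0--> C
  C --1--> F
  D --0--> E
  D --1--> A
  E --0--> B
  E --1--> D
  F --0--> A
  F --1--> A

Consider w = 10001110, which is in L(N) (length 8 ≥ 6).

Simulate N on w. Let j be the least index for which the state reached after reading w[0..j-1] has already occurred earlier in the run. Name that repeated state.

B

Run of N on w = 1 0 0 0 1 1 1 0:
  step 0: A  (start)
  step 1: E  (read 1: A→E)
  step 2: B  (read 0: E→B)
  step 3: B  (read 0: B→B)   ← first repeat (B seen earlier)
  step 4: B  (read 0: B→B)
  step 5: C  (read 1: B→C)
  step 6: F  (read 1: C→F)
  step 7: A  (read 1: F→A)
  step 8: D  (read 0: A→D)

The earliest repeat is at step j = 3: N is in B, which it already visited at step i = 2.
With |Q| = 6, pigeonhole forces a state repeat no later than step 6; the substring read between the first and second visits to that state can be pumped.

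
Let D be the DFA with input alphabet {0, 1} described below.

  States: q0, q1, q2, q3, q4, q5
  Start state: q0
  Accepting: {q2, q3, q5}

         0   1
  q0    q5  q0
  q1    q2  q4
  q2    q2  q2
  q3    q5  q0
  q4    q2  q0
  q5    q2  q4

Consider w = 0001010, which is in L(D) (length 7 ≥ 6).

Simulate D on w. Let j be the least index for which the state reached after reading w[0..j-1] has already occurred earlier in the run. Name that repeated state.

State sequence: q0 -0-> q5 -0-> q2 -0-> q2 -1-> q2 -0-> q2 -1-> q2 -0-> q2
First repeat at step 3: q2 was already visited.

The earliest repeat is at step j = 3: D is in q2, which it already visited at step i = 2.
Since D has 6 states, any run of length ≥ 6 visits 6+1 states, so by pigeonhole some state repeats within the first 6 steps — that repeat gives the pumpable loop.

q2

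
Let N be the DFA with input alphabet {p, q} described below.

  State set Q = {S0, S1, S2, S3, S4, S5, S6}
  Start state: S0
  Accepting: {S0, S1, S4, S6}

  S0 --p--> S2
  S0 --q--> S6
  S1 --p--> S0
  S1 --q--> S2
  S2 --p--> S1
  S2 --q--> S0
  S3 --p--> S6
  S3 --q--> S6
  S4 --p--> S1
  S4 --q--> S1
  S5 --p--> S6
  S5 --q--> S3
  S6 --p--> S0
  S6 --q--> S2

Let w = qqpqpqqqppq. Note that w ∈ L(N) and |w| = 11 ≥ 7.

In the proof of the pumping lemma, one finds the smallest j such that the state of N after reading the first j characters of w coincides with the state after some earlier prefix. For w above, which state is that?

S2

Run of N on w = q q p q p q q q p p q:
  step 0: S0  (start)
  step 1: S6  (read q: S0→S6)
  step 2: S2  (read q: S6→S2)
  step 3: S1  (read p: S2→S1)
  step 4: S2  (read q: S1→S2)   ← first repeat (S2 seen earlier)
  step 5: S1  (read p: S2→S1)
  step 6: S2  (read q: S1→S2)
  step 7: S0  (read q: S2→S0)
  step 8: S6  (read q: S0→S6)
  step 9: S0  (read p: S6→S0)
  step 10: S2  (read p: S0→S2)
  step 11: S0  (read q: S2→S0)

The earliest repeat is at step j = 4: N is in S2, which it already visited at step i = 2.
The DFA has 7 states, so the proof of the pumping lemma guarantees a repeated state among the first 7+1 visited; the segment between the two visits is the pumpable y.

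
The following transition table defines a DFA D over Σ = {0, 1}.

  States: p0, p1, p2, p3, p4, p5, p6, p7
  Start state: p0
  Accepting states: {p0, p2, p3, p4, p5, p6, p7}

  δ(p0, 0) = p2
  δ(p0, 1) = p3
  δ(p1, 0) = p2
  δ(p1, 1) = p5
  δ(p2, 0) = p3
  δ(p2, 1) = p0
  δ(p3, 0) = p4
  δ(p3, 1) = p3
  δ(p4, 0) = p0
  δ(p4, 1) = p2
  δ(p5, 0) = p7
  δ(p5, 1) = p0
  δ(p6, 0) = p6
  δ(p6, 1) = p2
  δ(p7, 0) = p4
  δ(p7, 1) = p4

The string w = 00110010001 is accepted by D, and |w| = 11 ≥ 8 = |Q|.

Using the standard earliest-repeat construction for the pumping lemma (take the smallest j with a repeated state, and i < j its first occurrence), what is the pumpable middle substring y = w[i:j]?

Run of D on w = 0 0 1 1 0 0 1 0 0 0 1:
  step 0: p0  (start)
  step 1: p2  (read 0: p0→p2)
  step 2: p3  (read 0: p2→p3)
  step 3: p3  (read 1: p3→p3)   ← first repeat (p3 seen earlier)
  step 4: p3  (read 1: p3→p3)
  step 5: p4  (read 0: p3→p4)
  step 6: p0  (read 0: p4→p0)
  step 7: p3  (read 1: p0→p3)
  step 8: p4  (read 0: p3→p4)
  step 9: p0  (read 0: p4→p0)
  step 10: p2  (read 0: p0→p2)
  step 11: p0  (read 1: p2→p0)

So i = 2, j = 3, giving x = w[0:2] = 00, y = w[2:3] = 1, z = w[3:11] = 10010001.
Check: |xy| = 3 ≤ 8 and |y| = 1 ≥ 1. Reading y takes D from p3 back to p3, so every xyⁱz is accepted.

1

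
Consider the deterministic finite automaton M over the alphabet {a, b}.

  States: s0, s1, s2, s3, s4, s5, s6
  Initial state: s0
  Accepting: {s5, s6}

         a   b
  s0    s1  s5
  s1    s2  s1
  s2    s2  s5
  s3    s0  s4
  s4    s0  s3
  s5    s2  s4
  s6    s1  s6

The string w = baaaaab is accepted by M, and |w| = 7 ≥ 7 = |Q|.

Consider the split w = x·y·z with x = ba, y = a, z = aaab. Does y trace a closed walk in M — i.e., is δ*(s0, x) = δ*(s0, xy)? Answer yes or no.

yes

Run of M on the first 3 characters of w = b a a:
  step 0: s0  (start)
  step 1: s5  (read b: s0→s5)
  step 2: s2  (read a: s5→s2)
  step 3: s2  (read a: s2→s2)

After x (step 2): s2. After xy (step 3): s2.
They match, so y = a drives M around a cycle from s2 back to itself; pumping y any number of times keeps M in s2 before reading z, and xyⁱz ∈ L(M) for every i ≥ 0.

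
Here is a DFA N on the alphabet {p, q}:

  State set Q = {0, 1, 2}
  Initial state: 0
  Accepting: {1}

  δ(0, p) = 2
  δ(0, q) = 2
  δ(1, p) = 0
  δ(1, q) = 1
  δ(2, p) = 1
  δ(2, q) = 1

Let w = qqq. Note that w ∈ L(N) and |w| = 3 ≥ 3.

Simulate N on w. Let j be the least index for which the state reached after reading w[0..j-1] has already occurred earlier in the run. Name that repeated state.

State sequence: 0 -q-> 2 -q-> 1 -q-> 1
First repeat at step 3: 1 was already visited.

The earliest repeat is at step j = 3: N is in 1, which it already visited at step i = 2.
The DFA has 3 states, so the proof of the pumping lemma guarantees a repeated state among the first 3+1 visited; the segment between the two visits is the pumpable y.

1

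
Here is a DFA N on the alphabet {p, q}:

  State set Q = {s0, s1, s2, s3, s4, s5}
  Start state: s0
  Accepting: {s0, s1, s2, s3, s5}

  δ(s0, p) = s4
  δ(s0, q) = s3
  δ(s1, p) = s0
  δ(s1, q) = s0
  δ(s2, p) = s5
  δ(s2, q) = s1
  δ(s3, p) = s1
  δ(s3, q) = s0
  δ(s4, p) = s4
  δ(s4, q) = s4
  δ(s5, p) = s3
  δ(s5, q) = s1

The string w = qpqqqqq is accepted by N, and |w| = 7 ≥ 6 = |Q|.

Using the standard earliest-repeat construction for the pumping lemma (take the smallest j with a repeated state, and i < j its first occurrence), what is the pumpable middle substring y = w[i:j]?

Run of N on w = q p q q q q q:
  step 0: s0  (start)
  step 1: s3  (read q: s0→s3)
  step 2: s1  (read p: s3→s1)
  step 3: s0  (read q: s1→s0)   ← first repeat (s0 seen earlier)
  step 4: s3  (read q: s0→s3)
  step 5: s0  (read q: s3→s0)
  step 6: s3  (read q: s0→s3)
  step 7: s0  (read q: s3→s0)

So i = 0, j = 3, giving x = w[0:0] = ε, y = w[0:3] = qpq, z = w[3:7] = qqqq.
Check: |xy| = 3 ≤ 6 and |y| = 3 ≥ 1. Reading y takes N from s0 back to s0, so every xyⁱz is accepted.

qpq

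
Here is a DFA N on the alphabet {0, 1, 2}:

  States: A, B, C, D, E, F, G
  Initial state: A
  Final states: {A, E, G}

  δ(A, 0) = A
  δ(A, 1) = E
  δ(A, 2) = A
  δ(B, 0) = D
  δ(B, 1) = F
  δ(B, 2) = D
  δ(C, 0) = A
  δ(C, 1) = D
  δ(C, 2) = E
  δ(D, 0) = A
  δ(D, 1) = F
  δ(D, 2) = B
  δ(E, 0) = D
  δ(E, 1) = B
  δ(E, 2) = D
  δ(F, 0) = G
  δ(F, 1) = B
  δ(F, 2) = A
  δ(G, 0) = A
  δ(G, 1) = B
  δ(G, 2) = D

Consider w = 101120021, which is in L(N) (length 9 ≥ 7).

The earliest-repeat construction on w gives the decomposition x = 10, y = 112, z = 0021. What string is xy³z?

101121121120021

xy^3z = 10·112·112·112·0021 = 101121121120021.
Reading y = 112 takes N from D back to D, so after x·y·y·y the machine is still in D, and z then leads to the accepting state E. Hence 101121121120021 ∈ L(N).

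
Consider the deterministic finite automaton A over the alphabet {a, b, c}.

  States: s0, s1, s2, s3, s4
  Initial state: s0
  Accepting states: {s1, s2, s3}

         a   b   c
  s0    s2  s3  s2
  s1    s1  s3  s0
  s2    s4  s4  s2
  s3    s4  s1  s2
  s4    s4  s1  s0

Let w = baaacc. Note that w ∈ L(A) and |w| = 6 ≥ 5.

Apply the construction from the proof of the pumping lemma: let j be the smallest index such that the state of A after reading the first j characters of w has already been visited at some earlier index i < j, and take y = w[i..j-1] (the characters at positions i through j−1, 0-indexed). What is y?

a

Run of A on w = b a a a c c:
  step 0: s0  (start)
  step 1: s3  (read b: s0→s3)
  step 2: s4  (read a: s3→s4)
  step 3: s4  (read a: s4→s4)   ← first repeat (s4 seen earlier)
  step 4: s4  (read a: s4→s4)
  step 5: s0  (read c: s4→s0)
  step 6: s2  (read c: s0→s2)

So i = 2, j = 3, giving x = w[0:2] = ba, y = w[2:3] = a, z = w[3:6] = acc.
Check: |xy| = 3 ≤ 5 and |y| = 1 ≥ 1. Reading y takes A from s4 back to s4, so every xyⁱz is accepted.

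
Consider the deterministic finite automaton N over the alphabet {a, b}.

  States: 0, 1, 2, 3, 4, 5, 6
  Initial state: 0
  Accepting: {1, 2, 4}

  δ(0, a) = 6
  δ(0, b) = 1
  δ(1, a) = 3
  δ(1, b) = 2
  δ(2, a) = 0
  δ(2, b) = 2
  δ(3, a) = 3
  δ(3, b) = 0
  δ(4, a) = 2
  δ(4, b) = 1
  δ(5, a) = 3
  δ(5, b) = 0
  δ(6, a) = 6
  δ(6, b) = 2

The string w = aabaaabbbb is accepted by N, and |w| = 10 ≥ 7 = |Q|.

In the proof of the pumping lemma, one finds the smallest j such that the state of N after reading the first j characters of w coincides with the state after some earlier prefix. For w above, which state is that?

6

State sequence: 0 -a-> 6 -a-> 6 -b-> 2 -a-> 0 -a-> 6 -a-> 6 -b-> 2 -b-> 2 -b-> 2 -b-> 2
First repeat at step 2: 6 was already visited.

The earliest repeat is at step j = 2: N is in 6, which it already visited at step i = 1.
Since N has 7 states, any run of length ≥ 7 visits 7+1 states, so by pigeonhole some state repeats within the first 7 steps — that repeat gives the pumpable loop.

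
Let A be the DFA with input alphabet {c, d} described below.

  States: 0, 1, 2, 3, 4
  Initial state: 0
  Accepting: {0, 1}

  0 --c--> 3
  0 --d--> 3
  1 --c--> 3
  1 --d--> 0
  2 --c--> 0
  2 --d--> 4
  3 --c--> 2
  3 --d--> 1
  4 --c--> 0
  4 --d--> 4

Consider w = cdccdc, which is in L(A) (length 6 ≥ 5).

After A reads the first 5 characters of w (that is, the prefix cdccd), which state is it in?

State sequence: 0 -c-> 3 -d-> 1 -c-> 3 -c-> 2 -d-> 4

After reading 5 characters, A is in state 4.

4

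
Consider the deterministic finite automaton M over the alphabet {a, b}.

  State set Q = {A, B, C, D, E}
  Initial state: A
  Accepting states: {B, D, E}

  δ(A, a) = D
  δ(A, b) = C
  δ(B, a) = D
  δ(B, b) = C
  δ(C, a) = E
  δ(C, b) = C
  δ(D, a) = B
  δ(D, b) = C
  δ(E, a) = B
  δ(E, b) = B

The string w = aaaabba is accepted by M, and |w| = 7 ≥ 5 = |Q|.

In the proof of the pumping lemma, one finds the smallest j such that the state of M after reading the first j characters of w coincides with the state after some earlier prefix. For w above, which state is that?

D

State sequence: A -a-> D -a-> B -a-> D -a-> B -b-> C -b-> C -a-> E
First repeat at step 3: D was already visited.

The earliest repeat is at step j = 3: M is in D, which it already visited at step i = 1.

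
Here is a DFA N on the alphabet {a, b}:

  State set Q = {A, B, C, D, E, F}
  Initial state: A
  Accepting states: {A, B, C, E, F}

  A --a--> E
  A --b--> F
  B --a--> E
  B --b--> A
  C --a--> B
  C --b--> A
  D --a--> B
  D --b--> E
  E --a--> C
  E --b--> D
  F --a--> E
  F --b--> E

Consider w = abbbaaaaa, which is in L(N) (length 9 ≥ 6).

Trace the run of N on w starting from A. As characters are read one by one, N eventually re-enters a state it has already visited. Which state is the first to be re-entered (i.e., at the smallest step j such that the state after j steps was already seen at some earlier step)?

Run of N on w = a b b b a a a a a:
  step 0: A  (start)
  step 1: E  (read a: A→E)
  step 2: D  (read b: E→D)
  step 3: E  (read b: D→E)   ← first repeat (E seen earlier)
  step 4: D  (read b: E→D)
  step 5: B  (read a: D→B)
  step 6: E  (read a: B→E)
  step 7: C  (read a: E→C)
  step 8: B  (read a: C→B)
  step 9: E  (read a: B→E)

The earliest repeat is at step j = 3: N is in E, which it already visited at step i = 1.

E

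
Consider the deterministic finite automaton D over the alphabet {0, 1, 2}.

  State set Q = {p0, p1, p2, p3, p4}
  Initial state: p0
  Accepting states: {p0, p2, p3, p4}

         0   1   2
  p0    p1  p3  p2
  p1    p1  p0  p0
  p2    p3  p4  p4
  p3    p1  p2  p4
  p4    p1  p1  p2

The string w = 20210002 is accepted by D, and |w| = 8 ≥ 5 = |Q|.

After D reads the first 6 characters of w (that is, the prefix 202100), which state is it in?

p1

Run of D on the first 6 characters of w = 2 0 2 1 0 0:
  step 0: p0  (start)
  step 1: p2  (read 2: p0→p2)
  step 2: p3  (read 0: p2→p3)
  step 3: p4  (read 2: p3→p4)
  step 4: p1  (read 1: p4→p1)
  step 5: p1  (read 0: p1→p1)
  step 6: p1  (read 0: p1→p1)

After reading 6 characters, D is in state p1.
(This kind of state-tracing is the core of the pumping-lemma construction: with 5 states, pigeonhole forces a repeat within the first 5 steps.)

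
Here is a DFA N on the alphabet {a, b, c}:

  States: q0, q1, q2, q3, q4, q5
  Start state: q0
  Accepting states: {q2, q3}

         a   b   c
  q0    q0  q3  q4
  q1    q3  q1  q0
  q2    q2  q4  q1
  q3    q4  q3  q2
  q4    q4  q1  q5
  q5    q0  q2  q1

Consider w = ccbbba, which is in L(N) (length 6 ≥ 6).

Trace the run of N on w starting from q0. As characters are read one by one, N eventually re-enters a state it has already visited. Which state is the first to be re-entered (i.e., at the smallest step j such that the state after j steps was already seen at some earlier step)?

Run of N on w = c c b b b a:
  step 0: q0  (start)
  step 1: q4  (read c: q0→q4)
  step 2: q5  (read c: q4→q5)
  step 3: q2  (read b: q5→q2)
  step 4: q4  (read b: q2→q4)   ← first repeat (q4 seen earlier)
  step 5: q1  (read b: q4→q1)
  step 6: q3  (read a: q1→q3)

The earliest repeat is at step j = 4: N is in q4, which it already visited at step i = 1.

q4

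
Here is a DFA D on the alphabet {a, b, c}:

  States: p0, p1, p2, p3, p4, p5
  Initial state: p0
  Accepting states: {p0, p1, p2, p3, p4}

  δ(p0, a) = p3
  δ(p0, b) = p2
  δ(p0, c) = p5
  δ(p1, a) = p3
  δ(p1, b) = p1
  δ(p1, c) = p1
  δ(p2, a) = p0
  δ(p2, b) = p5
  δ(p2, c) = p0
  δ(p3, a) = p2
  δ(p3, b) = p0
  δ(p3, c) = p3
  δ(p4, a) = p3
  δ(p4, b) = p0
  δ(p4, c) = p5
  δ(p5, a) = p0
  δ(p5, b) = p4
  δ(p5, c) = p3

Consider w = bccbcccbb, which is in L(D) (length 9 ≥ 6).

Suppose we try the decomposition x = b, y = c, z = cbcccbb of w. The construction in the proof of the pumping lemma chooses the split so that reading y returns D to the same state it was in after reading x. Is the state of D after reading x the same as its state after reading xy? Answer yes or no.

no

Run of D on the first 2 characters of w = b c:
  step 0: p0  (start)
  step 1: p2  (read b: p0→p2)
  step 2: p0  (read c: p2→p0)

After x (step 1): p2. After xy (step 2): p0.
They differ (p2 ≠ p0), so y is not a cycle from the state after x; this split is not the one the pumping-lemma construction produces, and pumping y need not keep the string in L(D).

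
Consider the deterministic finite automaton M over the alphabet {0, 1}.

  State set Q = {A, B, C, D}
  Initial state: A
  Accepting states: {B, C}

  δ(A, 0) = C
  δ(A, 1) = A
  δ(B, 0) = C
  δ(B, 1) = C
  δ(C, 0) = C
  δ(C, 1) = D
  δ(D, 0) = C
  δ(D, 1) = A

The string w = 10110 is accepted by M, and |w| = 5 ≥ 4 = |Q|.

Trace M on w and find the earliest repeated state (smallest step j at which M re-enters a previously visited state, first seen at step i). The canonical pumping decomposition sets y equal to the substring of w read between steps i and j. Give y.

1

State sequence: A -1-> A -0-> C -1-> D -1-> A -0-> C
First repeat at step 1: A was already visited.

So i = 0, j = 1, giving x = w[0:0] = ε, y = w[0:1] = 1, z = w[1:5] = 0110.
Check: |xy| = 1 ≤ 4 and |y| = 1 ≥ 1. Reading y takes M from A back to A, so every xyⁱz is accepted.
Pumping length from the standard proof: p = 4 (the number of states). The repeated state found above gives |xy| = j ≤ 4 and |y| = j − i ≥ 1.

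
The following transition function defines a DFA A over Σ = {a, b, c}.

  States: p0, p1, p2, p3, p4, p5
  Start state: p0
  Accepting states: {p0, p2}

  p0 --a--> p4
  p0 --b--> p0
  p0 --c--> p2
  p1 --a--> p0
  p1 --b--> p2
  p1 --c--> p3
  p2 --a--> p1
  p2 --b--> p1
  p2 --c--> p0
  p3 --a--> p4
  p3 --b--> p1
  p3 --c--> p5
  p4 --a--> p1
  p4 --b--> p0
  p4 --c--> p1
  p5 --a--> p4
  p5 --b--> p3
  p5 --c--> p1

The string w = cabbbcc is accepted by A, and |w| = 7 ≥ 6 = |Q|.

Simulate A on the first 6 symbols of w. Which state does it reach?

Run of A on the first 6 characters of w = c a b b b c:
  step 0: p0  (start)
  step 1: p2  (read c: p0→p2)
  step 2: p1  (read a: p2→p1)
  step 3: p2  (read b: p1→p2)
  step 4: p1  (read b: p2→p1)
  step 5: p2  (read b: p1→p2)
  step 6: p0  (read c: p2→p0)

After reading 6 characters, A is in state p0.
(This kind of state-tracing is the core of the pumping-lemma construction: with 6 states, pigeonhole forces a repeat within the first 6 steps.)

p0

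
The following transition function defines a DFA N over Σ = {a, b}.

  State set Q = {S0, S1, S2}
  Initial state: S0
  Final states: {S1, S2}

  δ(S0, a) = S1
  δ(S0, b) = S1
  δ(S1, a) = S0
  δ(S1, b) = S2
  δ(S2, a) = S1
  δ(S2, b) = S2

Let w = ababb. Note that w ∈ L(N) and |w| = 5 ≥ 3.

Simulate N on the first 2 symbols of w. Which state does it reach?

S2

Run of N on the first 2 characters of w = a b:
  step 0: S0  (start)
  step 1: S1  (read a: S0→S1)
  step 2: S2  (read b: S1→S2)

After reading 2 characters, N is in state S2.
(This kind of state-tracing is the core of the pumping-lemma construction: with 3 states, pigeonhole forces a repeat within the first 3 steps.)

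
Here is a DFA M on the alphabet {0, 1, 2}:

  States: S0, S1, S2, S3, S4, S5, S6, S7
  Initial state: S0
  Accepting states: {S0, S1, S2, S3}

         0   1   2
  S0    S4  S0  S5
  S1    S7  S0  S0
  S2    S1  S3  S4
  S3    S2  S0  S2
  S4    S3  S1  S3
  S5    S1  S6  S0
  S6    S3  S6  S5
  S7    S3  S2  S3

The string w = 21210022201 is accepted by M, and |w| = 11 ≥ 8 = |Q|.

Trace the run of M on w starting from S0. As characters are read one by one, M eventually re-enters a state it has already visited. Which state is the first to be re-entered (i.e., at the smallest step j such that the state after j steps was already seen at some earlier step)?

S5

Run of M on w = 2 1 2 1 0 0 2 2 2 0 1:
  step 0: S0  (start)
  step 1: S5  (read 2: S0→S5)
  step 2: S6  (read 1: S5→S6)
  step 3: S5  (read 2: S6→S5)   ← first repeat (S5 seen earlier)
  step 4: S6  (read 1: S5→S6)
  step 5: S3  (read 0: S6→S3)
  step 6: S2  (read 0: S3→S2)
  step 7: S4  (read 2: S2→S4)
  step 8: S3  (read 2: S4→S3)
  step 9: S2  (read 2: S3→S2)
  step 10: S1  (read 0: S2→S1)
  step 11: S0  (read 1: S1→S0)

The earliest repeat is at step j = 3: M is in S5, which it already visited at step i = 1.
With |Q| = 8, pigeonhole forces a state repeat no later than step 8; the substring read between the first and second visits to that state can be pumped.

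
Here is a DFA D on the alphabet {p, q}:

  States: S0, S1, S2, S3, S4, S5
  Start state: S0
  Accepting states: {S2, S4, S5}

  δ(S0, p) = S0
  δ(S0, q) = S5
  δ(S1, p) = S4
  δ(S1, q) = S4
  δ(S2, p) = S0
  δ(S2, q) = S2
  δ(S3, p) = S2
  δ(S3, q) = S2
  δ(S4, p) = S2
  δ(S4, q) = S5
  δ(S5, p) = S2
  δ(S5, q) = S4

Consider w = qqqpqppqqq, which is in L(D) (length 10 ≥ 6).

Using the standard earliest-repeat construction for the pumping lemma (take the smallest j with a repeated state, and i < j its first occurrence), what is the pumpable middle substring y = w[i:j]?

Run of D on w = q q q p q p p q q q:
  step 0: S0  (start)
  step 1: S5  (read q: S0→S5)
  step 2: S4  (read q: S5→S4)
  step 3: S5  (read q: S4→S5)   ← first repeat (S5 seen earlier)
  step 4: S2  (read p: S5→S2)
  step 5: S2  (read q: S2→S2)
  step 6: S0  (read p: S2→S0)
  step 7: S0  (read p: S0→S0)
  step 8: S5  (read q: S0→S5)
  step 9: S4  (read q: S5→S4)
  step 10: S5  (read q: S4→S5)

So i = 1, j = 3, giving x = w[0:1] = q, y = w[1:3] = qq, z = w[3:10] = pqppqqq.
Check: |xy| = 3 ≤ 6 and |y| = 2 ≥ 1. Reading y takes D from S5 back to S5, so every xyⁱz is accepted.
With |Q| = 6, pigeonhole forces a state repeat no later than step 6; the substring read between the first and second visits to that state can be pumped.

qq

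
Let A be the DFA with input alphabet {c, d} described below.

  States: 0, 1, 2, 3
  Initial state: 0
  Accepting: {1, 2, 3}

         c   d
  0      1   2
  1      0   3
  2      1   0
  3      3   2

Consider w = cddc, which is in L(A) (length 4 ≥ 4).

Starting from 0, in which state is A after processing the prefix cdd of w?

State sequence: 0 -c-> 1 -d-> 3 -d-> 2

After reading 3 characters, A is in state 2.

2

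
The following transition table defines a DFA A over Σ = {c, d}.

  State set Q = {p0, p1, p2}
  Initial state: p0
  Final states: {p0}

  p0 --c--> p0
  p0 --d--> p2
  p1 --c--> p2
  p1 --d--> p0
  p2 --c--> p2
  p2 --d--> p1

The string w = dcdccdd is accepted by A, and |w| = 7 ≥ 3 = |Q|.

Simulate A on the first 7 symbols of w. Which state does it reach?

State sequence: p0 -d-> p2 -c-> p2 -d-> p1 -c-> p2 -c-> p2 -d-> p1 -d-> p0

After reading 7 characters, A is in state p0.
(This kind of state-tracing is the core of the pumping-lemma construction: with 3 states, pigeonhole forces a repeat within the first 3 steps.)

p0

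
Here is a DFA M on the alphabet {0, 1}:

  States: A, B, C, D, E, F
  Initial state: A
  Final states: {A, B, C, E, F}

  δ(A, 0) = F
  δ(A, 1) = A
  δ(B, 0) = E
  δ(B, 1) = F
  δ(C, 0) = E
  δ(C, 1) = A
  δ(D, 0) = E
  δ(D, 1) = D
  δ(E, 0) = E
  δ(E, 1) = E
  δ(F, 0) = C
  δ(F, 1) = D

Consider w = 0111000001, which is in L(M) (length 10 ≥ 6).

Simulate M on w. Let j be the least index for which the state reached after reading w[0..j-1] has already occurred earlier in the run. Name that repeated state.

State sequence: A -0-> F -1-> D -1-> D -1-> D -0-> E -0-> E -0-> E -0-> E -0-> E -1-> E
First repeat at step 3: D was already visited.

The earliest repeat is at step j = 3: M is in D, which it already visited at step i = 2.
With |Q| = 6, pigeonhole forces a state repeat no later than step 6; the substring read between the first and second visits to that state can be pumped.

D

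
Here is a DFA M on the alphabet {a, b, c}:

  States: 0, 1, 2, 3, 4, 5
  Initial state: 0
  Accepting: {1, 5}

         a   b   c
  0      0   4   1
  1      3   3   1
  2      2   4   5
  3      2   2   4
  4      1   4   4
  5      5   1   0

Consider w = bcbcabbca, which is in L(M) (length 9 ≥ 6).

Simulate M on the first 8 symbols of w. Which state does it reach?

5

State sequence: 0 -b-> 4 -c-> 4 -b-> 4 -c-> 4 -a-> 1 -b-> 3 -b-> 2 -c-> 5

After reading 8 characters, M is in state 5.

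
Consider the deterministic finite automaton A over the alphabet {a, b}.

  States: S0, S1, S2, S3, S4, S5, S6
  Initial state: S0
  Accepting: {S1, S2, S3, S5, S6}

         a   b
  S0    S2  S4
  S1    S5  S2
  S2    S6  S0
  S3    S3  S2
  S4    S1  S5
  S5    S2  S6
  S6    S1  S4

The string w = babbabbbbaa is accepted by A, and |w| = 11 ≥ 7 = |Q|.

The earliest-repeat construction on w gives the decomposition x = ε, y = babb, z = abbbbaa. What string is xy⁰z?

xy⁰z = xz = ε·abbbbaa = abbbbaa.
Reading y = babb takes A from S0 back to S0, so after x the machine is still in S0, and z then leads to the accepting state S5. Hence abbbbaa ∈ L(A).

abbbbaa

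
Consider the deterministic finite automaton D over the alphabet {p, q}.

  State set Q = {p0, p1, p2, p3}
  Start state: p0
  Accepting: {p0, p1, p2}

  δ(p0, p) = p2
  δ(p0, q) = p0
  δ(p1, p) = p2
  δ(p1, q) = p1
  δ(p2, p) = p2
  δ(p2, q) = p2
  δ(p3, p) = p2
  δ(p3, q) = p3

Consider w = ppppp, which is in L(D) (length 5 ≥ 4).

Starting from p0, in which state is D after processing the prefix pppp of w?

Run of D on the first 4 characters of w = p p p p:
  step 0: p0  (start)
  step 1: p2  (read p: p0→p2)
  step 2: p2  (read p: p2→p2)
  step 3: p2  (read p: p2→p2)
  step 4: p2  (read p: p2→p2)

After reading 4 characters, D is in state p2.

p2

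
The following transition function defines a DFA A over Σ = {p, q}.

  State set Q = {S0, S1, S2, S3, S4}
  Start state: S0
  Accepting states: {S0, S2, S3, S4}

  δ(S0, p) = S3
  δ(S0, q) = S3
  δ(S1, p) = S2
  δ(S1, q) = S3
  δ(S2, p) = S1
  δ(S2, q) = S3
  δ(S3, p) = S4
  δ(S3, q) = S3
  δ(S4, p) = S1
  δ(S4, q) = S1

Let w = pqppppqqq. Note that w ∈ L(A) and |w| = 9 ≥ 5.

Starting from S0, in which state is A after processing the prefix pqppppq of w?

S3

State sequence: S0 -p-> S3 -q-> S3 -p-> S4 -p-> S1 -p-> S2 -p-> S1 -q-> S3

After reading 7 characters, A is in state S3.
(This kind of state-tracing is the core of the pumping-lemma construction: with 5 states, pigeonhole forces a repeat within the first 5 steps.)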